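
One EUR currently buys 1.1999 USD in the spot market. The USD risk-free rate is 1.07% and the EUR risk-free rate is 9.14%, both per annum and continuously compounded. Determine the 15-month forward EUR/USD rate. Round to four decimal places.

1.0848

F = S·e^((r_USD − r_EUR)T) = 1.1999 · e^((0.0107 − 0.0914) × 15/12)
= 1.1999 · e^-0.100875 = 1.1999 × 0.904046
F = 1.0848 USD per EUR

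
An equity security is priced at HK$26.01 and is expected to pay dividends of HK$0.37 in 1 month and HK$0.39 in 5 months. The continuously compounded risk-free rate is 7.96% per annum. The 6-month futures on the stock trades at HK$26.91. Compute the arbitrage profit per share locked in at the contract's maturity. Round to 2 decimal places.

HK$0.62 per share

PV(dividends) I = 0.37·e^(−0.0796·1/12) + 0.39·e^(−0.0796·5/12) = 0.7448
Fair futures F* = (S − I)·e^(rT) = (26.01 − 0.7448)·e^0.039800 = 25.2652 × 1.040603 = 26.2910
Market HK$26.91 > fair 26.2910: forward overpriced → cash-and-carry (borrow at r, buy the stock and collect the dividends, short the forward).
Profit at T = |F_mkt − F*| = |26.91 − 26.2910| = HK$0.62 per share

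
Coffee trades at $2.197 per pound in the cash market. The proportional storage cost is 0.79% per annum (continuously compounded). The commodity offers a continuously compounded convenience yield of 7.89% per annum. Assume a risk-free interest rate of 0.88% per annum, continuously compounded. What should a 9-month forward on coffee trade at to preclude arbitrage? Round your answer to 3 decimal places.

$2.097 per pound

Net carry = r + u − y = 0.0088 + 0.0079 − 0.0789 = -0.0622
F = S·e^((r+u−y)T) = 2.197 · e^(-0.0622 × 9/12) = 2.197 · e^-0.046650
= 2.197 × 0.954421 = $2.097 per pound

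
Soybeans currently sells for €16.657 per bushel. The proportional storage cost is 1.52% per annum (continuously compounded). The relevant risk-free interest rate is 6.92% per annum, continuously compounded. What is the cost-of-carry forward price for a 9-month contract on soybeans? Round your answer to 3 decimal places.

Net carry = r + u − y = 0.0692 + 0.0152 − 0.0000 = 0.0844
F = S·e^((r+u−y)T) = 16.657 · e^(0.0844 × 9/12) = 16.657 · e^0.063300
= 16.657 × 1.065346 = €17.745 per bushel

€17.745 per bushel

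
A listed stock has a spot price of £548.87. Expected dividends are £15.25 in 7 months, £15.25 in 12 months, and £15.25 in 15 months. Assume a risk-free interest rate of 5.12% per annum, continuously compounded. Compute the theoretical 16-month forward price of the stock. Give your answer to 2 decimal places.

PV(dividends) I = 15.25·e^(−0.0512·7/12) + 15.25·e^(−0.0512·12/12) + 15.25·e^(−0.0512·15/12)
I = 14.8013 + 14.4889 + 14.3046 = 43.5948
F = (S − I)·e^(rT) = (548.87 − 43.5948) · e^(0.0512·16/12)
= 505.2752 · e^0.068267 = 505.2752 × 1.070651 = £540.97

£540.97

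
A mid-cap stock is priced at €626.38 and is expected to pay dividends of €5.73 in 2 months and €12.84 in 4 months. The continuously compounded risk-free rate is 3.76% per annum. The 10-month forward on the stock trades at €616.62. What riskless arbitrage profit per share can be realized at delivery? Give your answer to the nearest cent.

€10.74 per share

PV(dividends) I = 5.73·e^(−0.0376·2/12) + 12.84·e^(−0.0376·4/12) = 18.3743
Fair forward F* = (S − I)·e^(rT) = (626.38 − 18.3743)·e^0.031333 = 608.0057 × 1.031829 = 627.3579
Market €616.62 < fair 627.3579: forward underpriced → reverse cash-and-carry (short the stock, invest proceeds at r, pay the dividends, go long the forward).
Profit at T = |F_mkt − F*| = |616.62 − 627.3579| = €10.74 per share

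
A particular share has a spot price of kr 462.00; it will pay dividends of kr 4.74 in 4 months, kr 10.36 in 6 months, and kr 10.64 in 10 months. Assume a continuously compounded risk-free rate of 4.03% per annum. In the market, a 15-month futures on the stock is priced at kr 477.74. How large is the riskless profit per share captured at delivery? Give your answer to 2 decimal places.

kr 18.29 per share

PV(dividends) I = 4.74·e^(−0.0403·4/12) + 10.36·e^(−0.0403·6/12) + 10.64·e^(−0.0403·10/12) = 25.1187
Fair futures F* = (S − I)·e^(rT) = (462.00 − 25.1187)·e^0.050375 = 436.8813 × 1.051665 = 459.4528
Market kr 477.74 > fair 459.4528: forward overpriced → cash-and-carry (borrow at r, buy the stock and collect the dividends, short the forward).
Profit at T = |F_mkt − F*| = |477.74 − 459.4528| = kr 18.29 per share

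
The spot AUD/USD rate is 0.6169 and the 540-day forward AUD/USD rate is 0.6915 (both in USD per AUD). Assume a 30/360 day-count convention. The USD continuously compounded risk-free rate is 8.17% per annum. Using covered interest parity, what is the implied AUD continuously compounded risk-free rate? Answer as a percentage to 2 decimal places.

F = S·e^((r_USD − r_AUD)T) ⇒ r_AUD = r_USD − ln(F/S)/T
ln(0.6915/0.6169) = 0.114156; /(540/360) = 0.076104
r_AUD = 0.0817 − 0.076104 = 0.005596
r_AUD = 0.56%

0.56%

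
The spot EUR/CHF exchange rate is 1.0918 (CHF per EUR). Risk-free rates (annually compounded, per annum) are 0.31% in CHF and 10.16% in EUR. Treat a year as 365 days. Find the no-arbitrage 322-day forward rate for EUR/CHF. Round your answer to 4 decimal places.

By covered interest parity, F = S · (1+r_CHF)^T / (1+r_EUR)^T
= 1.0918 × 1.002734 / 1.089114 = 1.0918 × 0.920688
F = 1.0052 CHF per EUR

1.0052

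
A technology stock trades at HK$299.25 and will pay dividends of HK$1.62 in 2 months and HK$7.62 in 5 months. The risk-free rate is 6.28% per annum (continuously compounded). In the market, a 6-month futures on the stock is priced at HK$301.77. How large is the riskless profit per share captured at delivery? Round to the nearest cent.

PV(dividends) I = 1.62·e^(−0.0628·2/12) + 7.62·e^(−0.0628·5/12) = 9.0263
Fair futures F* = (S − I)·e^(rT) = (299.25 − 9.0263)·e^0.031400 = 290.2237 × 1.031898 = 299.4813
Market HK$301.77 > fair 299.4813: forward overpriced → cash-and-carry (borrow at r, buy the stock and collect the dividends, short the forward).
Profit at T = |F_mkt − F*| = |301.77 − 299.4813| = HK$2.29 per share

HK$2.29 per share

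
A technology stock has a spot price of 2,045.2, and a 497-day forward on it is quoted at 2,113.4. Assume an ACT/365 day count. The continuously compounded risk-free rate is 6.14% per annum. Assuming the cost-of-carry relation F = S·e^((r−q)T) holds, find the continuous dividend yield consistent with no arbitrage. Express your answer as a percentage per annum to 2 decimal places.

3.73%

From F = S·e^((r−q)T): (r − q) = ln(F/S)/T
ln(2113.4/2045.2) = ln(1.033346) = 0.032802
(r − q) = 0.032802 / (497/365) = 0.024090
q = r − ln(F/S)/T = 0.0614 − 0.024090 = 0.037310
q = 3.73%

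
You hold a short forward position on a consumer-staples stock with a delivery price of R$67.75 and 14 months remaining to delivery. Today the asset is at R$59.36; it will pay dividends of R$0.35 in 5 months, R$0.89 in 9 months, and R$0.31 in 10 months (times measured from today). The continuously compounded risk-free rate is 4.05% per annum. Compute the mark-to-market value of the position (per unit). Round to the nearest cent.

PV(remaining dividends) I = 0.35·e^(−0.0405·5/12) + 0.89·e^(−0.0405·9/12) + 0.31·e^(−0.0405·10/12) = 1.5072
Current forward F = (S − I)·e^(rT) = (59.36 − 1.5072)·e^(0.0405·14/12) = 57.8528 × 1.048384 = 60.6519
Value (long) = (F − K)·e^(−rT) = (60.6519 − 67.75) × 0.953849 = -6.7705
Short position value = −(long value) = R$6.77

R$6.77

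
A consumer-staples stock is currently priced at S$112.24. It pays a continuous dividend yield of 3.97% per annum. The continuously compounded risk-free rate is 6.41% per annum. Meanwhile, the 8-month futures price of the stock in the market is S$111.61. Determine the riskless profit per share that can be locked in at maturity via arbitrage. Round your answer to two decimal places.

Fair futures: F* = S·e^(carry·T), with carry = (r − q) = 0.0641 − 0.0397 = 0.0244
F* = 112.24 · e^(0.0244 × 8/12) = 112.24 · e^0.016267 = 112.24 × 1.016400 = S$114.0807
Market S$111.61 < fair S$114.0807: forward underpriced → reverse cash-and-carry (short spot, go long the forward).
At maturity, profit = |F_mkt − F*| = |111.61 − 114.0807| = S$2.47 per share

S$2.47 per share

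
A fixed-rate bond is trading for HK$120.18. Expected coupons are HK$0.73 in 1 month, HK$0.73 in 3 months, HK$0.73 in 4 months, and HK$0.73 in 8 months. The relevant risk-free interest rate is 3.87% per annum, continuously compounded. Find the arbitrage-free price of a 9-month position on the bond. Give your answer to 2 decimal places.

PV(coupons) I = 0.73·e^(−0.0387·1/12) + 0.73·e^(−0.0387·3/12) + 0.73·e^(−0.0387·4/12) + 0.73·e^(−0.0387·8/12)
I = 0.7276 + 0.7230 + 0.7206 + 0.7114 = 2.8826
F = (S − I)·e^(rT) = (120.18 − 2.8826) · e^(0.0387·9/12)
= 117.2974 · e^0.029025 = 117.2974 × 1.029450 = HK$120.75

HK$120.75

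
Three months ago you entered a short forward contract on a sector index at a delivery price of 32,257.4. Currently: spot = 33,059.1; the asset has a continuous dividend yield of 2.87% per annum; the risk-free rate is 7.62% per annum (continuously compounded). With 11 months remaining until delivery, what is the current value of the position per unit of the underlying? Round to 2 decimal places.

Current fair forward for the remaining 11 months: F = S·e^((r − q)·T), (r − q) = 0.0762 − 0.0287 = 0.0475
F = 33059.1 · e^(0.0475 × 11/12) = 33059.1 × 1.04450351 = 34530.3460
Value of long forward = (F − K)·e^(−rT) = (34530.3460 − 32257.4) · e^(−0.0762·11/12)
= 2272.9460 × 0.93253369 = 2119.60
Short position value = −(long value) = -2119.60

-2119.60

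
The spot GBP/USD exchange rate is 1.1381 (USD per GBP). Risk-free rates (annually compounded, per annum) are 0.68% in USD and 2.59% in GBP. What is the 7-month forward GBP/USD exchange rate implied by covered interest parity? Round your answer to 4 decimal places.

1.1257

By covered interest parity, F = S · (1+r_USD)^T / (1+r_GBP)^T
= 1.1381 × 1.003961 / 1.015028 = 1.1381 × 0.989097
F = 1.1257 USD per GBP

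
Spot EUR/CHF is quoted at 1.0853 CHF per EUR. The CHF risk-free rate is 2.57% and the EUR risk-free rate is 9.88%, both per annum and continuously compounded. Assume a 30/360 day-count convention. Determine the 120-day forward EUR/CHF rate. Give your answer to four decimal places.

F = S·e^((r_CHF − r_EUR)T) = 1.0853 · e^((0.0257 − 0.0988) × 120/360)
= 1.0853 · e^-0.024367 = 1.0853 × 0.975927
F = 1.0592 CHF per EUR

1.0592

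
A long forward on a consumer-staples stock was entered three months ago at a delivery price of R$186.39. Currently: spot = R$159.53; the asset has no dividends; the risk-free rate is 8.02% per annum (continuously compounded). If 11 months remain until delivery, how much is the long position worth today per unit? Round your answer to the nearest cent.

Current fair forward for the remaining 11 months: F = S·e^(r·T), r = 0.0802
F = 159.53 · e^(0.0802 × 11/12) = 159.53 × 1.076286 = 171.6999
Value of long forward = (F − K)·e^(−rT) = (171.6999 − 186.39) · e^(−0.0802·11/12)
= -14.6901 × 0.929121 = -13.65

-R$13.65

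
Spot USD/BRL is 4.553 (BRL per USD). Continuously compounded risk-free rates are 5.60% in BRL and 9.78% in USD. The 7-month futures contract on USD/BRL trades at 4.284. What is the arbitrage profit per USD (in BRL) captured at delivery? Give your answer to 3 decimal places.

0.159 per USD (in BRL)

Fair futures: F* = S·e^(carry·T), with carry = (r_BRL − r_USD) = 0.0560 − 0.0978 = -0.0418
F* = 4.553 · e^(-0.0418 × 7/12) = 4.553 · e^-0.024383 = 4.553 × 0.975912 = 4.4433
Market 4.284 < fair 4.4433: forward underpriced → reverse cash-and-carry (short spot, go long the forward).
At maturity, profit = |F_mkt − F*| = |4.284 − 4.4433| = 0.159 per USD (in BRL)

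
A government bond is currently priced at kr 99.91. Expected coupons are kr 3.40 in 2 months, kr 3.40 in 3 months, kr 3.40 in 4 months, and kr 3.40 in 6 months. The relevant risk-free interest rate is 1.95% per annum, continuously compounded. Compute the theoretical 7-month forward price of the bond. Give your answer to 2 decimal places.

PV(coupons) I = 3.40·e^(−0.0195·2/12) + 3.40·e^(−0.0195·3/12) + 3.40·e^(−0.0195·4/12) + 3.40·e^(−0.0195·6/12)
I = 3.3890 + 3.3835 + 3.3780 + 3.3670 = 13.5175
F = (S − I)·e^(rT) = (99.91 − 13.5175) · e^(0.0195·7/12)
= 86.3925 · e^0.011375 = 86.3925 × 1.011440 = kr 87.38

kr 87.38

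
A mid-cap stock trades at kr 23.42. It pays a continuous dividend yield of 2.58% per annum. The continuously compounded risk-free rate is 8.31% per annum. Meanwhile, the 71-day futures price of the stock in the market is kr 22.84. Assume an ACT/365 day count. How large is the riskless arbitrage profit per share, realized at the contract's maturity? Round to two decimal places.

Fair futures: F* = S·e^(carry·T), with carry = (r − q) = 0.0831 − 0.0258 = 0.0573
F* = 23.42 · e^(0.0573 × 71/365) = 23.42 · e^0.011146 = 23.42 × 1.011208 = kr 23.6825
Market kr 22.84 < fair kr 23.6825: forward underpriced → reverse cash-and-carry (short spot, go long the forward).
At maturity, profit = |F_mkt − F*| = |22.84 − 23.6825| = kr 0.84 per share

kr 0.84 per share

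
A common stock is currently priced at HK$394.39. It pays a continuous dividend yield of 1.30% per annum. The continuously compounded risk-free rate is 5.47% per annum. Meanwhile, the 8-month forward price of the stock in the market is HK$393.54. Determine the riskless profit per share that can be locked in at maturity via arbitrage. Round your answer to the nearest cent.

HK$11.97 per share

Fair forward: F* = S·e^(carry·T), with carry = (r − q) = 0.0547 − 0.0130 = 0.0417
F* = 394.39 · e^(0.0417 × 8/12) = 394.39 · e^0.027800 = 394.39 × 1.028190 = HK$405.5079
Market HK$393.54 < fair HK$405.5079: forward underpriced → reverse cash-and-carry (short spot, go long the forward).
At maturity, profit = |F_mkt − F*| = |393.54 − 405.5079| = HK$11.97 per share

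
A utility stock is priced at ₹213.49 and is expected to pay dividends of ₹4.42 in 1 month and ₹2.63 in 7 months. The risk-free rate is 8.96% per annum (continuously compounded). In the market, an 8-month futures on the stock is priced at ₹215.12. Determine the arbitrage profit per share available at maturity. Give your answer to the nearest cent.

PV(dividends) I = 4.42·e^(−0.0896·1/12) + 2.63·e^(−0.0896·7/12) = 6.8832
Fair futures F* = (S − I)·e^(rT) = (213.49 − 6.8832)·e^0.059733 = 206.6068 × 1.061553 = 219.3241
Market ₹215.12 < fair 219.3241: forward underpriced → reverse cash-and-carry (short the stock, invest proceeds at r, pay the dividends, go long the forward).
Profit at T = |F_mkt − F*| = |215.12 − 219.3241| = ₹4.20 per share

₹4.20 per share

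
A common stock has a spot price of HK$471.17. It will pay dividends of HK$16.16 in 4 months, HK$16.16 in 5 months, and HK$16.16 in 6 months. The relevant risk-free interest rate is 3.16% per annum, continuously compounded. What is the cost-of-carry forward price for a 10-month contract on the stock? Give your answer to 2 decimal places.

HK$434.62

PV(dividends) I = 16.16·e^(−0.0316·4/12) + 16.16·e^(−0.0316·5/12) + 16.16·e^(−0.0316·6/12)
I = 15.9907 + 15.9486 + 15.9067 = 47.8460
F = (S − I)·e^(rT) = (471.17 − 47.8460) · e^(0.0316·10/12)
= 423.3240 · e^0.026333 = 423.3240 × 1.026683 = HK$434.62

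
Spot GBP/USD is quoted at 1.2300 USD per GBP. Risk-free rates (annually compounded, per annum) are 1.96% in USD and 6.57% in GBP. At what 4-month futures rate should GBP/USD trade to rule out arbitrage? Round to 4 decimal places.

By covered interest parity, F = S · (1+r_USD)^T / (1+r_GBP)^T
= 1.2300 × 1.006491 / 1.021437 = 1.2300 × 0.985368
F = 1.2120 USD per GBP

1.2120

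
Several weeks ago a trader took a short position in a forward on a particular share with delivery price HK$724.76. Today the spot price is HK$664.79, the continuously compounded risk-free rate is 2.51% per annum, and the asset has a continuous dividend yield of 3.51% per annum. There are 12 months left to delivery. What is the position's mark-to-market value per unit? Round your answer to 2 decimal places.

Current fair forward for the remaining 12 months: F = S·e^((r − q)·T), (r − q) = 0.0251 − 0.0351 = -0.0100
F = 664.79 · e^(-0.0100 × 12/12) = 664.79 × 0.990050 = 658.1753
Value of long forward = (F − K)·e^(−rT) = (658.1753 − 724.76) · e^(−0.0251·12/12)
= -66.5847 × 0.975212 = -64.93
Short position value = −(long value) = HK$64.93

HK$64.93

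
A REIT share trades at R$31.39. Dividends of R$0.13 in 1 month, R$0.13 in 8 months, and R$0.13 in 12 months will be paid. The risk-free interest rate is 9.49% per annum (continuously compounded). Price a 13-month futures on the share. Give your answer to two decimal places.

PV(dividends) I = 0.13·e^(−0.0949·1/12) + 0.13·e^(−0.0949·8/12) + 0.13·e^(−0.0949·12/12)
I = 0.1290 + 0.1220 + 0.1182 = 0.3692
F = (S − I)·e^(rT) = (31.39 − 0.3692) · e^(0.0949·13/12)
= 31.0208 · e^0.102808 = 31.0208 × 1.108279 = R$34.38

R$34.38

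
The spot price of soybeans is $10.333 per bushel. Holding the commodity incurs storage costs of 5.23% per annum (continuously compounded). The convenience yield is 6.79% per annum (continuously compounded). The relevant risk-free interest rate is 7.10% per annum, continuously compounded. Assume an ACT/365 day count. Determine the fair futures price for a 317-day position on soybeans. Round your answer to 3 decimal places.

Net carry = r + u − y = 0.0710 + 0.0523 − 0.0679 = 0.0554
F = S·e^((r+u−y)T) = 10.333 · e^(0.0554 × 317/365) = 10.333 · e^0.048115
= 10.333 × 1.049291 = $10.842 per bushel

$10.842 per bushel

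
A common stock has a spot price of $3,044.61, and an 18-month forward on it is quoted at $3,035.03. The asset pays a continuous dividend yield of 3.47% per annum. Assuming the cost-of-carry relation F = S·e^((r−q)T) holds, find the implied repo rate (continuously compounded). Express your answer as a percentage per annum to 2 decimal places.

3.26%

From F = S·e^((r−q)T): (r − q) = ln(F/S)/T
ln(3035.03/3044.61) = ln(0.996853) = -0.003152
(r − q) = -0.003152 / (18/12) = -0.002101
r = ln(F/S)/T + q = -0.002101 + 0.0347 = 0.032599
r = 3.26%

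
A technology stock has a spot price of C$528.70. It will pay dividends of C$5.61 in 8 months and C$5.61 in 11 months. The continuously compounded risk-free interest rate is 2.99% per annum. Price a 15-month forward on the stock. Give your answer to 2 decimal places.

PV(dividends) I = 5.61·e^(−0.0299·8/12) + 5.61·e^(−0.0299·11/12)
I = 5.4993 + 5.4583 = 10.9576
F = (S − I)·e^(rT) = (528.70 − 10.9576) · e^(0.0299·15/12)
= 517.7424 · e^0.037375 = 517.7424 × 1.038082 = C$537.46

C$537.46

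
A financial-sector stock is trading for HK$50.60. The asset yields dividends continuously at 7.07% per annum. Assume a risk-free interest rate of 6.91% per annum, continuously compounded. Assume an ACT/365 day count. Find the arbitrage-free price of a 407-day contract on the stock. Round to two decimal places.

F = S·e^((r − q)T) = 50.60 · e^((0.0691 − 0.0707) × 407/365)
= 50.60 · e^-0.001784 = 50.60 × 0.998218
F = HK$50.51

HK$50.51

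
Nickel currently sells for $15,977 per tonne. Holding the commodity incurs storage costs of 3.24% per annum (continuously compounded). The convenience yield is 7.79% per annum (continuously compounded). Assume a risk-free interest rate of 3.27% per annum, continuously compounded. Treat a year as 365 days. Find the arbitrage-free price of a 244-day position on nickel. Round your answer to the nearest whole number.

$15,841 per tonne

Net carry = r + u − y = 0.0327 + 0.0324 − 0.0779 = -0.0128
F = S·e^((r+u−y)T) = 15977 · e^(-0.0128 × 244/365) = 15977 · e^-0.008557
= 15977 × 0.991480 = $15,841 per tonne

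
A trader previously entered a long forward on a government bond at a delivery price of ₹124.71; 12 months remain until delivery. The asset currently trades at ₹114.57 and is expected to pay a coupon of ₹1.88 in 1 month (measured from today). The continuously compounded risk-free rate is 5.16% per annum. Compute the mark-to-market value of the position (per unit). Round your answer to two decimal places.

-₹5.74

PV(remaining coupons) I = 1.88·e^(−0.0516·1/12) = 1.8719
Current forward F = (S − I)·e^(rT) = (114.57 − 1.8719)·e^(0.0516·12/12) = 112.6981 × 1.052954 = 118.6659
Value (long) = (F − K)·e^(−rT) = (118.6659 − 124.71) × 0.949709 = -5.7401
Value = -₹5.74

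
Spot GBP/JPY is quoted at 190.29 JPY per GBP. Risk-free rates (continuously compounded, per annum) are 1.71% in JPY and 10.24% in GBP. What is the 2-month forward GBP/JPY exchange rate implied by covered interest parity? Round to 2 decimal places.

187.60

F = S·e^((r_JPY − r_GBP)T) = 190.29 · e^((0.0171 − 0.1024) × 2/12)
= 190.29 · e^-0.014217 = 190.29 × 0.985884
F = 187.60 JPY per GBP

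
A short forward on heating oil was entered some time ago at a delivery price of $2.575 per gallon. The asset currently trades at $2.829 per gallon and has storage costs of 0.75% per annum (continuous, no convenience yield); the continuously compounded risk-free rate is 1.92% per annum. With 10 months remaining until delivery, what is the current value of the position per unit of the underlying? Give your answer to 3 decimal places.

Current fair forward for the remaining 10 months: F = S·e^((r + u)·T), (r + u) = 0.0192 + 0.0075 = 0.0267
F = 2.829 · e^(0.0267 × 10/12) = 2.829 × 1.022499 = 2.8926
Value of long forward = (F − K)·e^(−rT) = (2.8926 − 2.575) · e^(−0.0192·10/12)
= 0.3176 × 0.984127 = 0.313
Short position value = −(long value) = -$0.313

-$0.313 per gallon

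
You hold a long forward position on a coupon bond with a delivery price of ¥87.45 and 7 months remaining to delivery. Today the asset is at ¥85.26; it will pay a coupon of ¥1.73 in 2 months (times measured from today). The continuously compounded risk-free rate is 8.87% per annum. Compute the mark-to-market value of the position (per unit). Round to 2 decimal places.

¥0.52

PV(remaining coupons) I = 1.73·e^(−0.0887·2/12) = 1.7046
Current forward F = (S − I)·e^(rT) = (85.26 − 1.7046)·e^(0.0887·7/12) = 83.5554 × 1.053104 = 87.9925
Value (long) = (F − K)·e^(−rT) = (87.9925 − 87.45) × 0.949574 = 0.5151
Value = ¥0.52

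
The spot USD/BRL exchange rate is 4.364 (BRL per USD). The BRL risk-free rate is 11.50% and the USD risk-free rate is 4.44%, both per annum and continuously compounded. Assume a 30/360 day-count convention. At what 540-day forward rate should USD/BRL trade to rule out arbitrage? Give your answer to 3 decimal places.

F = S·e^((r_BRL − r_USD)T) = 4.364 · e^((0.1150 − 0.0444) × 540/360)
= 4.364 · e^0.105900 = 4.364 × 1.111711
F = 4.852 BRL per USD

4.852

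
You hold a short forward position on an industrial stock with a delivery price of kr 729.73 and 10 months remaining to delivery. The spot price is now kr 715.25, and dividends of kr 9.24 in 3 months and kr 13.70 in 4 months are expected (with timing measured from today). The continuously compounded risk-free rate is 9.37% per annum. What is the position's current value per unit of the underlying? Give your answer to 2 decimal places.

-kr 18.03

PV(remaining dividends) I = 9.24·e^(−0.0937·3/12) + 13.70·e^(−0.0937·4/12) = 22.3048
Current forward F = (S − I)·e^(rT) = (715.25 − 22.3048)·e^(0.0937·10/12) = 692.9452 × 1.081213 = 749.2214
Value (long) = (F − K)·e^(−rT) = (749.2214 − 729.73) × 0.924887 = 18.0273
Short position value = −(long value) = -kr 18.03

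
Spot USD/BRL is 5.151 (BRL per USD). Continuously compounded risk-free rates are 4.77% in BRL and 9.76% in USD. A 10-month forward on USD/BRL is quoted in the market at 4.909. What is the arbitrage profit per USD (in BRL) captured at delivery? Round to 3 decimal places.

Fair forward: F* = S·e^(carry·T), with carry = (r_BRL − r_USD) = 0.0477 − 0.0976 = -0.0499
F* = 5.151 · e^(-0.0499 × 10/12) = 5.151 · e^-0.041583 = 5.151 × 0.959270 = 4.9412
Market 4.909 < fair 4.9412: forward underpriced → reverse cash-and-carry (short spot, go long the forward).
At maturity, profit = |F_mkt − F*| = |4.909 − 4.9412| = 0.032 per USD (in BRL)

0.032 per USD (in BRL)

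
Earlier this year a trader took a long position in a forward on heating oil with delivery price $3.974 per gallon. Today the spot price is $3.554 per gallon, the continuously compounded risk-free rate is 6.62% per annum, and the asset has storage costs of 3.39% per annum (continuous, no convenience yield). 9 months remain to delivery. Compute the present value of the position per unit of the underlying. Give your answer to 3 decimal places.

-$0.136 per gallon

Current fair forward for the remaining 9 months: F = S·e^((r + u)·T), (r + u) = 0.0662 + 0.0339 = 0.1001
F = 3.554 · e^(0.1001 × 9/12) = 3.554 × 1.077965 = 3.8311
Value of long forward = (F − K)·e^(−rT) = (3.8311 − 3.974) · e^(−0.0662·9/12)
= -0.1429 × 0.951562 = -0.136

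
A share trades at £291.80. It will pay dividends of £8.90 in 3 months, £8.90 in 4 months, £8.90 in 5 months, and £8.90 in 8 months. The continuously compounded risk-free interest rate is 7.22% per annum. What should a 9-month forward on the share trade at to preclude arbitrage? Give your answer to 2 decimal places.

£271.57

PV(dividends) I = 8.90·e^(−0.0722·3/12) + 8.90·e^(−0.0722·4/12) + 8.90·e^(−0.0722·5/12) + 8.90·e^(−0.0722·8/12)
I = 8.7408 + 8.6884 + 8.6362 + 8.4818 = 34.5472
F = (S − I)·e^(rT) = (291.80 − 34.5472) · e^(0.0722·9/12)
= 257.2528 · e^0.054150 = 257.2528 × 1.055643 = £271.57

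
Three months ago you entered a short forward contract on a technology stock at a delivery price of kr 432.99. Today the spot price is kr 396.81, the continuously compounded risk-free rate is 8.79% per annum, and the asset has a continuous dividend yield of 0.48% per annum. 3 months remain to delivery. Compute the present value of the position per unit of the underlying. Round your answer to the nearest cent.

Current fair forward for the remaining 3 months: F = S·e^((r − q)·T), (r − q) = 0.0879 − 0.0048 = 0.0831
F = 396.81 · e^(0.0831 × 3/12) = 396.81 × 1.020992 = 405.1398
Value of long forward = (F − K)·e^(−rT) = (405.1398 − 432.99) · e^(−0.0879·3/12)
= -27.8502 × 0.978265 = -27.24
Short position value = −(long value) = kr 27.24

kr 27.24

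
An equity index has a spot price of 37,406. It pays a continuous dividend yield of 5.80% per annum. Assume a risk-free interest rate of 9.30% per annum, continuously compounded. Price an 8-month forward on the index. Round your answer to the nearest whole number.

F = S·e^((r − q)T) = 37406 · e^((0.0930 − 0.0580) × 8/12)
= 37406 · e^0.023333 = 37406 × 1.023607
F = 38,289

38,289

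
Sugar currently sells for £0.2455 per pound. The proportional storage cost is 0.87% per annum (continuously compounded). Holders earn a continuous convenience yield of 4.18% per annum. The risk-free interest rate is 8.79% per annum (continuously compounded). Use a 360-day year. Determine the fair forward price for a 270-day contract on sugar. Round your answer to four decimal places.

£0.2558 per pound

Net carry = r + u − y = 0.0879 + 0.0087 − 0.0418 = 0.0548
F = S·e^((r+u−y)T) = 0.2455 · e^(0.0548 × 270/360) = 0.2455 · e^0.041100
= 0.2455 × 1.041956 = £0.2558 per pound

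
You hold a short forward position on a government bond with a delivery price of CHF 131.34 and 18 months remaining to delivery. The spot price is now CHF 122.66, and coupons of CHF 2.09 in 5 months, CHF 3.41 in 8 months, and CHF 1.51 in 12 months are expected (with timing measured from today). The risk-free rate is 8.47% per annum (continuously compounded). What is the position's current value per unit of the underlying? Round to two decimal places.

-CHF 0.36

PV(remaining coupons) I = 2.09·e^(−0.0847·5/12) + 3.41·e^(−0.0847·8/12) + 1.51·e^(−0.0847·12/12) = 6.6277
Current forward F = (S − I)·e^(rT) = (122.66 − 6.6277)·e^(0.0847·18/12) = 116.0323 × 1.135474 = 131.7517
Value (long) = (F − K)·e^(−rT) = (131.7517 − 131.34) × 0.880690 = 0.3626
Short position value = −(long value) = -CHF 0.36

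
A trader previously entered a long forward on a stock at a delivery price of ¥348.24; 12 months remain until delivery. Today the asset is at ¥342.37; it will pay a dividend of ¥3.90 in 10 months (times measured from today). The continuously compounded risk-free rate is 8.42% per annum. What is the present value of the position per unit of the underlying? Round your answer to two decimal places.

PV(remaining dividends) I = 3.90·e^(−0.0842·10/12) = 3.6357
Current forward F = (S − I)·e^(rT) = (342.37 − 3.6357)·e^(0.0842·12/12) = 338.7343 × 1.087846 = 368.4908
Value (long) = (F − K)·e^(−rT) = (368.4908 − 348.24) × 0.919247 = 18.6155
Value = ¥18.62

¥18.62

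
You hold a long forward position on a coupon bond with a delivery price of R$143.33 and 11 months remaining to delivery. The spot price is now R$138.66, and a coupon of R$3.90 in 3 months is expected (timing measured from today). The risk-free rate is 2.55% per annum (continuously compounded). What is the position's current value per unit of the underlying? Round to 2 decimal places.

-R$5.23

PV(remaining coupons) I = 3.90·e^(−0.0255·3/12) = 3.8752
Current forward F = (S − I)·e^(rT) = (138.66 − 3.8752)·e^(0.0255·11/12) = 134.7848 × 1.023650 = 137.9725
Value (long) = (F − K)·e^(−rT) = (137.9725 − 143.33) × 0.976896 = -5.2337
Value = -R$5.23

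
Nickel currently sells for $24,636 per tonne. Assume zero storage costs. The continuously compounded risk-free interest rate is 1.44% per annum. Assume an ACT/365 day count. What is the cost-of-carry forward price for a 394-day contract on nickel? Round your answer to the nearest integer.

F = S·e^(rT) = 24636 · e^(0.0144 × 394/365) = 24636 · e^0.015544
= 24636 × 1.015665 = $25,022 per tonne

$25,022 per tonne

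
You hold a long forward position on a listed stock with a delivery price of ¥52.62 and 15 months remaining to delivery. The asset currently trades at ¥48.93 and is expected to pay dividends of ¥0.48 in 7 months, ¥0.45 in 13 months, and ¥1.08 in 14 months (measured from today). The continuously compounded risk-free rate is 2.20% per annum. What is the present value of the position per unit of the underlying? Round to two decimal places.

PV(remaining dividends) I = 0.48·e^(−0.0220·7/12) + 0.45·e^(−0.0220·13/12) + 1.08·e^(−0.0220·14/12) = 1.9659
Current forward F = (S − I)·e^(rT) = (48.93 − 1.9659)·e^(0.0220·15/12) = 46.9641 × 1.027882 = 48.2736
Value (long) = (F − K)·e^(−rT) = (48.2736 − 52.62) × 0.972875 = -4.2285
Value = -¥4.23

-¥4.23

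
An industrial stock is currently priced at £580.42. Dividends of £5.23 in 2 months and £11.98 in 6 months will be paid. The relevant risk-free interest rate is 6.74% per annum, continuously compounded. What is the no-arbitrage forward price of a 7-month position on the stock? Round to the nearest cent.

£586.27

PV(dividends) I = 5.23·e^(−0.0674·2/12) + 11.98·e^(−0.0674·6/12)
I = 5.1716 + 11.5830 = 16.7546
F = (S − I)·e^(rT) = (580.42 − 16.7546) · e^(0.0674·7/12)
= 563.6654 · e^0.039317 = 563.6654 × 1.040100 = £586.27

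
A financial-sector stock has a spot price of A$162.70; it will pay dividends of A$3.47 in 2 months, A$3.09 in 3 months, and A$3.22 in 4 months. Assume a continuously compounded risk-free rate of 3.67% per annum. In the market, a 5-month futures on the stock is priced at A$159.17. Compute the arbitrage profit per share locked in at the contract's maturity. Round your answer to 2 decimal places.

PV(dividends) I = 3.47·e^(−0.0367·2/12) + 3.09·e^(−0.0367·3/12) + 3.22·e^(−0.0367·4/12) = 9.6915
Fair futures F* = (S − I)·e^(rT) = (162.70 − 9.6915)·e^0.015292 = 153.0085 × 1.015410 = 155.3664
Market A$159.17 > fair 155.3664: forward overpriced → cash-and-carry (borrow at r, buy the stock and collect the dividends, short the forward).
Profit at T = |F_mkt − F*| = |159.17 − 155.3664| = A$3.80 per share

A$3.80 per share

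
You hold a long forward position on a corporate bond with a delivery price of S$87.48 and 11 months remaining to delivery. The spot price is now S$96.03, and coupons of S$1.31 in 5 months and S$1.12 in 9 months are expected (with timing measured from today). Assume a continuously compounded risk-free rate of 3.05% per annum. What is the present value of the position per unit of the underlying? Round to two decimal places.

PV(remaining coupons) I = 1.31·e^(−0.0305·5/12) + 1.12·e^(−0.0305·9/12) = 2.3881
Current forward F = (S − I)·e^(rT) = (96.03 − 2.3881)·e^(0.0305·11/12) = 93.6419 × 1.028353 = 96.2969
Value (long) = (F − K)·e^(−rT) = (96.2969 − 87.48) × 0.972429 = 8.5738
Value = S$8.57

S$8.57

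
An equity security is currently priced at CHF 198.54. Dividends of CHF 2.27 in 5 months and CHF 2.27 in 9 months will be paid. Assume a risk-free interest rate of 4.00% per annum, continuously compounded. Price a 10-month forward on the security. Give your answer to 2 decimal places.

PV(dividends) I = 2.27·e^(−0.0400·5/12) + 2.27·e^(−0.0400·9/12)
I = 2.2325 + 2.2029 = 4.4354
F = (S − I)·e^(rT) = (198.54 − 4.4354) · e^(0.0400·10/12)
= 194.1046 · e^0.033333 = 194.1046 × 1.033895 = CHF 200.68

CHF 200.68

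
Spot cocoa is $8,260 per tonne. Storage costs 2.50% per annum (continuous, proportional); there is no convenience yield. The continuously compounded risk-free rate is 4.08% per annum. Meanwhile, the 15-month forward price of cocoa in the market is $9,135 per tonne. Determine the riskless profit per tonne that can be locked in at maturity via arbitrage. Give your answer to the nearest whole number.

$167 per tonne

Fair forward: F* = S·e^(carry·T), with carry = (r + u) = 0.0408 + 0.0250 = 0.0658
F* = 8260 · e^(0.0658 × 15/12) = 8260 · e^0.082250 = 8260 × 1.085727 = $8968.1050
Market $9135 > fair $8968.1050: forward overpriced → cash-and-carry (buy spot, short the forward).
At maturity, profit = |F_mkt − F*| = |9135 − 8968.1050| = $167 per tonne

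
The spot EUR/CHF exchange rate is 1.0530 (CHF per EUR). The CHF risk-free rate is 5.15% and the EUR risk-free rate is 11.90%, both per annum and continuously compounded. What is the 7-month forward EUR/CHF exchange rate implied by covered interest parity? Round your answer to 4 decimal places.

F = S·e^((r_CHF − r_EUR)T) = 1.0530 · e^((0.0515 − 0.1190) × 7/12)
= 1.0530 · e^-0.039375 = 1.0530 × 0.961390
F = 1.0123 CHF per EUR

1.0123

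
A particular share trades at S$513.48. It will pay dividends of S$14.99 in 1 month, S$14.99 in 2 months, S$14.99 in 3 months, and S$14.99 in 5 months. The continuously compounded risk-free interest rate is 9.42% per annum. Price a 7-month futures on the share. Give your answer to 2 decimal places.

PV(dividends) I = 14.99·e^(−0.0942·1/12) + 14.99·e^(−0.0942·2/12) + 14.99·e^(−0.0942·3/12) + 14.99·e^(−0.0942·5/12)
I = 14.8728 + 14.7565 + 14.6411 + 14.4130 = 58.6834
F = (S − I)·e^(rT) = (513.48 − 58.6834) · e^(0.0942·7/12)
= 454.7966 · e^0.054950 = 454.7966 × 1.056488 = S$480.49

S$480.49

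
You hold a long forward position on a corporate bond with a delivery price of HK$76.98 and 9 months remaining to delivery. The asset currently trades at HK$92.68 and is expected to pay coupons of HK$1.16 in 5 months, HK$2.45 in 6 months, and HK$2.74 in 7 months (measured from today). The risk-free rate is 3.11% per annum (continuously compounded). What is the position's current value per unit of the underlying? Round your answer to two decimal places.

PV(remaining coupons) I = 1.16·e^(−0.0311·5/12) + 2.45·e^(−0.0311·6/12) + 2.74·e^(−0.0311·7/12) = 6.2480
Current forward F = (S − I)·e^(rT) = (92.68 − 6.2480)·e^(0.0311·9/12) = 86.4320 × 1.023599 = 88.4717
Value (long) = (F − K)·e^(−rT) = (88.4717 − 76.98) × 0.976945 = 11.2268
Value = HK$11.23

HK$11.23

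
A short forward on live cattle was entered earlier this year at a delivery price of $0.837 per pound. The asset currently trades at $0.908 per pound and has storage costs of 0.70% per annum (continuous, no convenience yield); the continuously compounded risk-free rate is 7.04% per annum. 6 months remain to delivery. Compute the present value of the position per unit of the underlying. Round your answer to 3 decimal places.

Current fair forward for the remaining 6 months: F = S·e^((r + u)·T), (r + u) = 0.0704 + 0.0070 = 0.0774
F = 0.908 · e^(0.0774 × 6/12) = 0.908 × 1.039459 = 0.9438
Value of long forward = (F − K)·e^(−rT) = (0.9438 − 0.837) · e^(−0.0704·6/12)
= 0.1068 × 0.965412 = 0.103
Short position value = −(long value) = -$0.103

-$0.103 per pound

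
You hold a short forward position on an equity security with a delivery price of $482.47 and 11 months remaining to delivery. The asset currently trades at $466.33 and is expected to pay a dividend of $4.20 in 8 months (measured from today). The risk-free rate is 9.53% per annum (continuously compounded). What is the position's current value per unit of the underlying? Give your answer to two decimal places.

-$20.28

PV(remaining dividends) I = 4.20·e^(−0.0953·8/12) = 3.9415
Current forward F = (S − I)·e^(rT) = (466.33 − 3.9415)·e^(0.0953·11/12) = 462.3885 × 1.091288 = 504.5990
Value (long) = (F − K)·e^(−rT) = (504.5990 − 482.47) × 0.916349 = 20.2779
Short position value = −(long value) = -$20.28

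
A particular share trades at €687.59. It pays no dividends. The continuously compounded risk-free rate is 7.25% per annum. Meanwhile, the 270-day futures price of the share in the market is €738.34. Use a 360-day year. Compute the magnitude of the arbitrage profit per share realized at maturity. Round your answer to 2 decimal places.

€12.33 per share

Fair futures: F* = S·e^(carry·T), with carry = r = 0.0725
F* = 687.59 · e^(0.0725 × 270/360) = 687.59 · e^0.054375 = 687.59 × 1.055880 = €726.0125
Market €738.34 > fair €726.0125: forward overpriced → cash-and-carry (buy spot, short the forward).
At maturity, profit = |F_mkt − F*| = |738.34 − 726.0125| = €12.33 per share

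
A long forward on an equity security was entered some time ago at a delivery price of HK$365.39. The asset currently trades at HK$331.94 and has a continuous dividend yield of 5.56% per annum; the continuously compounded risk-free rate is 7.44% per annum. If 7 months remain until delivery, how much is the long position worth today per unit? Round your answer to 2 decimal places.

-HK$28.52

Current fair forward for the remaining 7 months: F = S·e^((r − q)·T), (r − q) = 0.0744 − 0.0556 = 0.0188
F = 331.94 · e^(0.0188 × 7/12) = 331.94 × 1.011027 = 335.6003
Value of long forward = (F − K)·e^(−rT) = (335.6003 − 365.39) · e^(−0.0744·7/12)
= -29.7897 × 0.957528 = -28.52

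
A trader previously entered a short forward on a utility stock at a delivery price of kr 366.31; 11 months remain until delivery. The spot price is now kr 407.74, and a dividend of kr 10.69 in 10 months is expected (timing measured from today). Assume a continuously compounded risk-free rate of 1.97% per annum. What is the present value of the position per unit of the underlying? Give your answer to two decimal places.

PV(remaining dividends) I = 10.69·e^(−0.0197·10/12) = 10.5159
Current forward F = (S − I)·e^(rT) = (407.74 − 10.5159)·e^(0.0197·11/12) = 397.2241 × 1.018222 = 404.4623
Value (long) = (F − K)·e^(−rT) = (404.4623 − 366.31) × 0.982104 = 37.4695
Short position value = −(long value) = -kr 37.47

-kr 37.47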